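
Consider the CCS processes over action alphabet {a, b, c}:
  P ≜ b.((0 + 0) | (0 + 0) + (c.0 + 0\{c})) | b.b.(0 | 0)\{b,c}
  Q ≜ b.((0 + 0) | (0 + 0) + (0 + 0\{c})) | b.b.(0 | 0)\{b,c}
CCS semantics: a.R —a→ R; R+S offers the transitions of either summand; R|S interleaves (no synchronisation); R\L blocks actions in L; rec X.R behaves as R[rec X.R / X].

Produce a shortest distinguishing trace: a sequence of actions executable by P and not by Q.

Reachable graph of P (9 states):
  m0 = b.((0 + 0) | (0 + 0) + (c.0 + 0\{c})) | b.b.(0 | 0)\{b,c} has moves =b=> m1, =b=> m2
  m1 = ((0 + 0) | (0 + 0) + (c.0 + 0\{c})) | b.b.(0 | 0)\{b,c} has moves =b=> m3, =c=> m4
  m2 = b.((0 + 0) | (0 + 0) + (c.0 + 0\{c})) | b.(0 | 0)\{b,c} has moves =b=> m3, =b=> m5
  m3 = ((0 + 0) | (0 + 0) + (c.0 + 0\{c})) | b.(0 | 0)\{b,c} has moves =b=> m6, =c=> m7
  m4 = 0 | b.b.(0 | 0)\{b,c} has moves =b=> m7
  m5 = b.((0 + 0) | (0 + 0) + (c.0 + 0\{c})) | (0 | 0)\{b,c} has moves =b=> m6
  m6 = ((0 + 0) | (0 + 0) + (c.0 + 0\{c})) | (0 | 0)\{b,c} has moves =c=> m8
  m7 = 0 | b.(0 | 0)\{b,c} has moves =b=> m8
  m8 = 0 | (0 | 0)\{b,c} has moves (no moves)
Reachable graph of Q (6 states):
  n0 = b.((0 + 0) | (0 + 0) + (0 + 0\{c})) | b.b.(0 | 0)\{b,c} has moves =b=> n1, =b=> n2
  n1 = ((0 + 0) | (0 + 0) + (0 + 0\{c})) | b.b.(0 | 0)\{b,c} has moves =b=> n3
  n2 = b.((0 + 0) | (0 + 0) + (0 + 0\{c})) | b.(0 | 0)\{b,c} has moves =b=> n3, =b=> n4
  n3 = ((0 + 0) | (0 + 0) + (0 + 0\{c})) | b.(0 | 0)\{b,c} has moves =b=> n5
  n4 = b.((0 + 0) | (0 + 0) + (0 + 0\{c})) | (0 | 0)\{b,c} has moves =b=> n5
  n5 = ((0 + 0) | (0 + 0) + (0 + 0\{c})) | (0 | 0)\{b,c} has moves (no moves)
Trace ⟨bc⟩ through P, begin at {m0}:
  [1] b ⇒ {m1, m2}
  [2] c ⇒ {m4}
  P completes σ.
Trace ⟨bc⟩ through Q, begin at {n0}:
  [1] b ⇒ {n1, n2}
  [2] c ⇒ ∅  — Q cannot continue

bc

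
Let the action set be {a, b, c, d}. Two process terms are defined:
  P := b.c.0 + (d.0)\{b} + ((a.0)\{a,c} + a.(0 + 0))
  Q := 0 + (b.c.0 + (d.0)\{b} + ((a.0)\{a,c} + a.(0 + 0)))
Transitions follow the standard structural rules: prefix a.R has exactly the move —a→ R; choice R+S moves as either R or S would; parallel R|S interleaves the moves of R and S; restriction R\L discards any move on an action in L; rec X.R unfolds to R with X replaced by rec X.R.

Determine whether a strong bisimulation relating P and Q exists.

P's transition system — 5 states:
  s0 = b.c.0 + (d.0)\{b} + ((a.0)\{a,c} + a.(0 + 0)) has moves =a=> s1, =b=> s2, =d=> s3
  s1 = 0 + 0 has moves ∅
  s2 = c.0 has moves =c=> s4
  s3 = 0\{b} has moves ∅
  s4 = 0 has moves ∅
Q's transition system — 5 states:
  t0 = 0 + (b.c.0 + (d.0)\{b} + ((a.0)\{a,c} + a.(0 + 0))) has moves =a=> t1, =b=> t2, =d=> t3
  t1 = 0 + 0 has moves ∅
  t2 = c.0 has moves =c=> t4
  t3 = 0\{b} has moves ∅
  t4 = 0 has moves ∅
Partition-refinement fixed point:
  B0 = {s0, t0}
  B1 = {s1, s3, s4, t1, t3, t4}
  B2 = {s2, t2}
s0 ∈ B0, t0 ∈ B0 → same block

YES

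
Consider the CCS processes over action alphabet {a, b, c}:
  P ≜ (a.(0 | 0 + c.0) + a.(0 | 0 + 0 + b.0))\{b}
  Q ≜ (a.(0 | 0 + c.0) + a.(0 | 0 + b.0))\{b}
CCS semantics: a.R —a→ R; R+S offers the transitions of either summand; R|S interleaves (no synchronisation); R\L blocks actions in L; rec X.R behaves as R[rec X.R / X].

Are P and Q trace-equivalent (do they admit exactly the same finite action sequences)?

traces(P) = traces(Q)

LTS(P): 4 reachable states
  p0 = (a.(0 | 0 + c.0) + a.(0 | 0 + 0 + b.0))\{b} :: --a--▸ p1, --a--▸ p2
  p1 = (0 | 0 + 0 + b.0)\{b} :: ∅
  p2 = (0 | 0 + c.0)\{b} :: --c--▸ p3
  p3 = 0\{b} :: ∅
LTS(Q): 4 reachable states
  q0 = (a.(0 | 0 + c.0) + a.(0 | 0 + b.0))\{b} :: --a--▸ q1, --a--▸ q2
  q1 = (0 | 0 + b.0)\{b} :: ∅
  q2 = (0 | 0 + c.0)\{b} :: --c--▸ q3
  q3 = 0\{b} :: ∅
Bisimilarity quotient blocks:
  B0 = {p0, q0}
  B1 = {p2, q2}
  B2 = {p1, p3, q1, q3}
p0 ∈ B0, q0 ∈ B0 → same block
Bisimilar ⇒ trace-equivalent.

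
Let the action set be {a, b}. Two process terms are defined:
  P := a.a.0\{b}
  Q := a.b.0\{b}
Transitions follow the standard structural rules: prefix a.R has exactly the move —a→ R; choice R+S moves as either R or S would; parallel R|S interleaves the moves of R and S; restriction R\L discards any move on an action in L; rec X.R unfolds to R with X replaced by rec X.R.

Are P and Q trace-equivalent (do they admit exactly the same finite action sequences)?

traces(P) ≠ traces(Q) — witness ⟨aa⟩

P's transition system — 3 states:
  s0 = a.a.0\{b} | --a--▸ s1
  s1 = a.0\{b} | --a--▸ s2
  s2 = 0\{b} | stopped
Q's transition system — 3 states:
  t0 = a.b.0\{b} | --a--▸ t1
  t1 = b.0\{b} | --b--▸ t2
  t2 = 0\{b} | stopped
Trace ⟨aa⟩ through P, begin at {s0}:
  after a @ step 1: {s1}
  after a @ step 2: {s2}
  ✓ P
Trace ⟨aa⟩ through Q, begin at {t0}:
  after a @ step 1: {t1}
  after a @ step 2: no successor for Q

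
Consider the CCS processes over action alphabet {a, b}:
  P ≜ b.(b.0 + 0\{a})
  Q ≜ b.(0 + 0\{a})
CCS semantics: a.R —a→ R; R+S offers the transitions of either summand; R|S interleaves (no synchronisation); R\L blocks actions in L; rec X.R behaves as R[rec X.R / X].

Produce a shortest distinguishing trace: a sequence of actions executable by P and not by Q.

bb

Reachable graph of P (3 states):
  u0 = b.(b.0 + 0\{a}) | —b→ u1
  u1 = b.0 + 0\{a} | —b→ u2
  u2 = 0 | stopped
Reachable graph of Q (2 states):
  v0 = b.(0 + 0\{a}) | —b→ v1
  v1 = 0 + 0\{a} | stopped
Run σ = ⟨bb⟩ on P: start {u0}
  [1] b ⇒ {u1}
  [2] b ⇒ {u2}
  ✓ P
Run σ = ⟨bb⟩ on Q: start {v0}
  [1] b ⇒ {v1}
  [2] b ⇒ ∅ (Q stuck)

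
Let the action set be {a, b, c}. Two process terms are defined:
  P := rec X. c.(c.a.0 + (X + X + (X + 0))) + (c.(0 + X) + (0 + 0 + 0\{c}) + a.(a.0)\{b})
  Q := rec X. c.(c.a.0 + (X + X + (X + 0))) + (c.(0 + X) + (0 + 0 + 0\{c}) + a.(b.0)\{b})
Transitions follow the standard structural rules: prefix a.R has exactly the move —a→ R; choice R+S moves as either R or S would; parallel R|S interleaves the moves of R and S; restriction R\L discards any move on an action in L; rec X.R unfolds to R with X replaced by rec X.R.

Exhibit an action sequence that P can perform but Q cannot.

aa

Reachable graph of P (7 states):
  u0 = rec X. c.(c.a.0 + (X + X + (X + 0))) + (c.(0 + X) + (0 + 0 + 0\{c}) + a.(a.0)\{b}) ⊢ —a→ u1, —c→ u2, —c→ u3
  u1 = (a.0)\{b} ⊢ —a→ u4
  u2 = 0 + (rec X. c.(c.a.0 + (X + X + (X + 0))) + (c.(0 + X) + (0 + 0 + 0\{c}) + a.(a.0)\{b})) ⊢ —a→ u1, —c→ u2, —c→ u3
  u3 = c.a.0 + ((rec X. c.(c.a.0 + (X + X + (X + 0))) + (c.(0 + X) + (0 + 0 + 0\{c}) + a.(a.0)\{b})) + (rec X. c.(c.a.0 + (X + X + (X + 0))) + (c.(0 + X) + (0 + 0 + 0\{c}) + a.(a.0)\{b})) + ((rec X. c.(c.a.0 + (X + X + (X + 0))) + (c.(0 + X) + (0 + 0 + 0\{c}) + a.(a.0)\{b})) + 0)) ⊢ —a→ u1, —c→ u2, —c→ u3, —c→ u5
  u4 = 0\{b} ⊢ deadlocked
  u5 = a.0 ⊢ —a→ u6
  u6 = 0 ⊢ deadlocked
Reachable graph of Q (6 states):
  v0 = rec X. c.(c.a.0 + (X + X + (X + 0))) + (c.(0 + X) + (0 + 0 + 0\{c}) + a.(b.0)\{b}) ⊢ —a→ v1, —c→ v2, —c→ v3
  v1 = (b.0)\{b} ⊢ deadlocked
  v2 = 0 + (rec X. c.(c.a.0 + (X + X + (X + 0))) + (c.(0 + X) + (0 + 0 + 0\{c}) + a.(b.0)\{b})) ⊢ —a→ v1, —c→ v2, —c→ v3
  v3 = c.a.0 + ((rec X. c.(c.a.0 + (X + X + (X + 0))) + (c.(0 + X) + (0 + 0 + 0\{c}) + a.(b.0)\{b})) + (rec X. c.(c.a.0 + (X + X + (X + 0))) + (c.(0 + X) + (0 + 0 + 0\{c}) + a.(b.0)\{b})) + ((rec X. c.(c.a.0 + (X + X + (X + 0))) + (c.(0 + X) + (0 + 0 + 0\{c}) + a.(b.0)\{b})) + 0)) ⊢ —a→ v1, —c→ v2, —c→ v3, —c→ v4
  v4 = a.0 ⊢ —a→ v5
  v5 = 0 ⊢ deadlocked
Trace ⟨aa⟩ through P, begin at {u0}:
  step 1 (a): {u1}
  step 2 (a): {u4}
  P completes σ.
Trace ⟨aa⟩ through Q, begin at {v0}:
  step 1 (a): {v1}
  step 2 (a): ∅ (Q stuck)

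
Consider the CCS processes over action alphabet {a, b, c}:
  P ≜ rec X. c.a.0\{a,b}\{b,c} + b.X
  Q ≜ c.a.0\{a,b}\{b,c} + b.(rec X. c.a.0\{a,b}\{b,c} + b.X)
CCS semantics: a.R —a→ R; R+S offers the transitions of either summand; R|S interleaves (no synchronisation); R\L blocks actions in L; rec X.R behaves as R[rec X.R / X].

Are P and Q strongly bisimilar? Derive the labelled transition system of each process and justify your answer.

Reachable graph of P (3 states):
  s0 = rec X. c.a.0\{a,b}\{b,c} + b.X :: —b→ s0, —c→ s1
  s1 = a.0\{a,b}\{b,c} :: —a→ s2
  s2 = 0\{a,b}\{b,c} :: stopped
Reachable graph of Q (4 states):
  t0 = c.a.0\{a,b}\{b,c} + b.(rec X. c.a.0\{a,b}\{b,c} + b.X) :: —b→ t1, —c→ t2
  t1 = rec X. c.a.0\{a,b}\{b,c} + b.X :: —b→ t1, —c→ t2
  t2 = a.0\{a,b}\{b,c} :: —a→ t3
  t3 = 0\{a,b}\{b,c} :: stopped
Partition-refinement fixed point:
  B0 = {s0, t0, t1}
  B1 = {s1, t2}
  B2 = {s2, t3}
s0 ∈ B0, t0 ∈ B0 → same block

YES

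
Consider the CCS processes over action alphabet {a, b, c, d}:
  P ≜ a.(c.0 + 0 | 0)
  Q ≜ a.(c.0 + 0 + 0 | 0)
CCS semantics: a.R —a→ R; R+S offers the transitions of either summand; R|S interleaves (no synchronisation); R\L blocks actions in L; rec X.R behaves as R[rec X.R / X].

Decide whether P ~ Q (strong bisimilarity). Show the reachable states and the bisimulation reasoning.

bisimilar

LTS(P): 3 reachable states
  u0 = a.(c.0 + 0 | 0) → —a→ u1
  u1 = c.0 + 0 | 0 → —c→ u2
  u2 = 0 → stopped
LTS(Q): 3 reachable states
  v0 = a.(c.0 + 0 + 0 | 0) → —a→ v1
  v1 = c.0 + 0 + 0 | 0 → —c→ v2
  v2 = 0 → stopped
Partition-refinement fixed point:
  B0 = {u0, v0}
  B1 = {u1, v1}
  B2 = {u2, v2}
u0 ∈ B0, v0 ∈ B0 → same block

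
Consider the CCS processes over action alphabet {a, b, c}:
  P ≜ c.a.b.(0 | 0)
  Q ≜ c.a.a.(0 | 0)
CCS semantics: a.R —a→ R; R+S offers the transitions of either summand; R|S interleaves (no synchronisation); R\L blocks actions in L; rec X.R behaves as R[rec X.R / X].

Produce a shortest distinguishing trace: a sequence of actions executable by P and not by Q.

cab

LTS(P): 4 reachable states
  u0 = c.a.b.(0 | 0) → ··c··> u1
  u1 = a.b.(0 | 0) → ··a··> u2
  u2 = b.(0 | 0) → ··b··> u3
  u3 = 0 | 0 → deadlocked
LTS(Q): 4 reachable states
  v0 = c.a.a.(0 | 0) → ··c··> v1
  v1 = a.a.(0 | 0) → ··a··> v2
  v2 = a.(0 | 0) → ··a··> v3
  v3 = 0 | 0 → deadlocked
Run σ = ⟨cab⟩ on P: start {u0}
  [1] c ⇒ {u1}
  [2] a ⇒ {u2}
  [3] b ⇒ {u3}
  — P admits the full trace.
Run σ = ⟨cab⟩ on Q: start {v0}
  [1] c ⇒ {v1}
  [2] a ⇒ {v2}
  [3] b ⇒ ∅ (Q stuck)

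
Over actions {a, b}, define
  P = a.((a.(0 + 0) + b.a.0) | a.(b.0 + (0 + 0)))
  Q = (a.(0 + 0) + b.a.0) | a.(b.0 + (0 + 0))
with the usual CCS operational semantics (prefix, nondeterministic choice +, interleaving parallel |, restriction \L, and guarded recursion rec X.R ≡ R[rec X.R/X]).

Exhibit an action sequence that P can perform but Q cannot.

aaa

P's transition system — 13 states:
  p0 = a.((a.(0 + 0) + b.a.0) | a.(b.0 + (0 + 0))) has moves =a=> p1
  p1 = (a.(0 + 0) + b.a.0) | a.(b.0 + (0 + 0)) has moves =a=> p2, =a=> p3, =b=> p4
  p2 = (0 + 0) | a.(b.0 + (0 + 0)) has moves =a=> p5
  p3 = (a.(0 + 0) + b.a.0) | (b.0 + (0 + 0)) has moves =a=> p5, =b=> p6, =b=> p7
  p4 = a.0 | a.(b.0 + (0 + 0)) has moves =a=> p7, =a=> p8
  p5 = (0 + 0) | (b.0 + (0 + 0)) has moves =b=> p9
  p6 = (a.(0 + 0) + b.a.0) | 0 has moves =a=> p9, =b=> p10
  p7 = a.0 | (b.0 + (0 + 0)) has moves =a=> p11, =b=> p10
  p8 = 0 | a.(b.0 + (0 + 0)) has moves =a=> p11
  p9 = (0 + 0) | 0 has moves deadlocked
  p10 = a.0 | 0 has moves =a=> p12
  p11 = 0 | (b.0 + (0 + 0)) has moves =b=> p12
  p12 = 0 | 0 has moves deadlocked
Q's transition system — 12 states:
  q0 = (a.(0 + 0) + b.a.0) | a.(b.0 + (0 + 0)) has moves =a=> q1, =a=> q2, =b=> q3
  q1 = (0 + 0) | a.(b.0 + (0 + 0)) has moves =a=> q4
  q2 = (a.(0 + 0) + b.a.0) | (b.0 + (0 + 0)) has moves =a=> q4, =b=> q5, =b=> q6
  q3 = a.0 | a.(b.0 + (0 + 0)) has moves =a=> q6, =a=> q7
  q4 = (0 + 0) | (b.0 + (0 + 0)) has moves =b=> q8
  q5 = (a.(0 + 0) + b.a.0) | 0 has moves =a=> q8, =b=> q9
  q6 = a.0 | (b.0 + (0 + 0)) has moves =a=> q10, =b=> q9
  q7 = 0 | a.(b.0 + (0 + 0)) has moves =a=> q10
  q8 = (0 + 0) | 0 has moves deadlocked
  q9 = a.0 | 0 has moves =a=> q11
  q10 = 0 | (b.0 + (0 + 0)) has moves =b=> q11
  q11 = 0 | 0 has moves deadlocked
Executing aaa from P (initial set {p0}):
  [1] a ⇒ {p1}
  [2] a ⇒ {p2, p3}
  [3] a ⇒ {p5}
  — P admits the full trace.
Executing aaa from Q (initial set {q0}):
  [1] a ⇒ {q1, q2}
  [2] a ⇒ {q4}
  [3] a ⇒ ∅ (Q stuck)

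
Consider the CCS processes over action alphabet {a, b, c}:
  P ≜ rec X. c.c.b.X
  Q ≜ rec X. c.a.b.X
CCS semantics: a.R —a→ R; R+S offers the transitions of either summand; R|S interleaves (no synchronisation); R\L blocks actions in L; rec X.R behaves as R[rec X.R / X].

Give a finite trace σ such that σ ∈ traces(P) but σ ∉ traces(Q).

Reachable graph of P (3 states):
  m0 = rec X. c.c.b.X → =c=> m1
  m1 = c.b.(rec X. c.c.b.X) → =c=> m2
  m2 = b.(rec X. c.c.b.X) → =b=> m0
Reachable graph of Q (3 states):
  n0 = rec X. c.a.b.X → =c=> n1
  n1 = a.b.(rec X. c.a.b.X) → =a=> n2
  n2 = b.(rec X. c.a.b.X) → =b=> n0
Trace ⟨cc⟩ through P, begin at {m0}:
  step 1 (c): {m1}
  step 2 (c): {m2}
  ✓ P
Trace ⟨cc⟩ through Q, begin at {n0}:
  step 1 (c): {n1}
  step 2 (c): ∅ (Q stuck)

cc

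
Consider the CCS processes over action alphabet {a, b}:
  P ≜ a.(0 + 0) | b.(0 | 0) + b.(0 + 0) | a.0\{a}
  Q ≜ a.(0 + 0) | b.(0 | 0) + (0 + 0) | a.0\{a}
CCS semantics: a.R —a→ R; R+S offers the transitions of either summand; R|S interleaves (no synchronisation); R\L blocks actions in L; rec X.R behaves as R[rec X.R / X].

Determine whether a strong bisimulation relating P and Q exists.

P's transition system — 7 states:
  m0 = a.(0 + 0) | b.(0 | 0) + b.(0 + 0) | a.0\{a} | ··a··> m1, ··a··> m2, ··b··> m3, ··b··> m4
  m1 = (0 + 0) | b.(0 | 0) | ··b··> m5
  m2 = b.(0 + 0) | 0\{a} | ··b··> m6
  m3 = (0 + 0) | a.0\{a} | ··a··> m6
  m4 = a.(0 + 0) | (0 | 0) | ··a··> m5
  m5 = (0 + 0) | (0 | 0) | (no moves)
  m6 = (0 + 0) | 0\{a} | (no moves)
Q's transition system — 5 states:
  n0 = a.(0 + 0) | b.(0 | 0) + (0 + 0) | a.0\{a} | ··a··> n1, ··a··> n2, ··b··> n3
  n1 = (0 + 0) | 0\{a} | (no moves)
  n2 = (0 + 0) | b.(0 | 0) | ··b··> n4
  n3 = a.(0 + 0) | (0 | 0) | ··a··> n4
  n4 = (0 + 0) | (0 | 0) | (no moves)
Bisimilarity quotient blocks:
  B0 = {m0}
  B1 = {m3, m4, n3}
  B2 = {m5, m6, n1, n4}
  B3 = {m1, m2, n2}
  B4 = {n0}
m0 ∈ B0, n0 ∈ B4 → different blocks

P ≁ Q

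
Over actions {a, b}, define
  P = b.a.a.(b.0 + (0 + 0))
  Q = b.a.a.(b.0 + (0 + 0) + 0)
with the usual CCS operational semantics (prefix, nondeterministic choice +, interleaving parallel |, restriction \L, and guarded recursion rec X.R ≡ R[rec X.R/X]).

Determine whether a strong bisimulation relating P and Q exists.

P's transition system — 5 states:
  m0 = b.a.a.(b.0 + (0 + 0)) → ··b··> m1
  m1 = a.a.(b.0 + (0 + 0)) → ··a··> m2
  m2 = a.(b.0 + (0 + 0)) → ··a··> m3
  m3 = b.0 + (0 + 0) → ··b··> m4
  m4 = 0 → deadlocked
Q's transition system — 5 states:
  n0 = b.a.a.(b.0 + (0 + 0) + 0) → ··b··> n1
  n1 = a.a.(b.0 + (0 + 0) + 0) → ··a··> n2
  n2 = a.(b.0 + (0 + 0) + 0) → ··a··> n3
  n3 = b.0 + (0 + 0) + 0 → ··b··> n4
  n4 = 0 → deadlocked
Bisimilarity quotient blocks:
  B0 = {m0, n0}
  B1 = {m1, n1}
  B2 = {m2, n2}
  B3 = {m3, n3}
  B4 = {m4, n4}
m0 ∈ B0, n0 ∈ B0 → same block

bisimilar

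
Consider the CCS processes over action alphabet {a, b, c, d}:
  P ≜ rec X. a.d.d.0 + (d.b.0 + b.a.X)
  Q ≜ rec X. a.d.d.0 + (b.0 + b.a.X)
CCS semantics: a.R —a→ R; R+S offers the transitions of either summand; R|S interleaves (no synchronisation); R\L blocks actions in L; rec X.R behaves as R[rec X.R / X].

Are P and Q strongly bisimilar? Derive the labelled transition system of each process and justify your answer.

P's transition system — 6 states:
  p0 = rec X. a.d.d.0 + (d.b.0 + b.a.X) | --a--▸ p1, --b--▸ p2, --d--▸ p3
  p1 = d.d.0 | --d--▸ p4
  p2 = a.(rec X. a.d.d.0 + (d.b.0 + b.a.X)) | --a--▸ p0
  p3 = b.0 | --b--▸ p5
  p4 = d.0 | --d--▸ p5
  p5 = 0 | ∅
Q's transition system — 5 states:
  q0 = rec X. a.d.d.0 + (b.0 + b.a.X) | --a--▸ q1, --b--▸ q2, --b--▸ q3
  q1 = d.d.0 | --d--▸ q4
  q2 = 0 | ∅
  q3 = a.(rec X. a.d.d.0 + (b.0 + b.a.X)) | --a--▸ q0
  q4 = d.0 | --d--▸ q2
Partition-refinement fixed point:
  B0 = {p0}
  B1 = {p1, q1}
  B2 = {p4, q4}
  B3 = {p5, q2}
  B4 = {p3}
  B5 = {p2}
  B6 = {q0}
  B7 = {q3}
p0 ∈ B0, q0 ∈ B6 → different blocks

not bisimilar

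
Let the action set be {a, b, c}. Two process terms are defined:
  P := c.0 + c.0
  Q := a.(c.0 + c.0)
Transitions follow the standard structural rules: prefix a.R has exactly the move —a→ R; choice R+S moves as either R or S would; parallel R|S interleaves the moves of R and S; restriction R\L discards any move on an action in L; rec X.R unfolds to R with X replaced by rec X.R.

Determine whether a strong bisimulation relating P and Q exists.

Reachable graph of P (2 states):
  u0 = c.0 + c.0 has moves =c=> u1
  u1 = 0 has moves stopped
Reachable graph of Q (3 states):
  v0 = a.(c.0 + c.0) has moves =a=> v1
  v1 = c.0 + c.0 has moves =c=> v2
  v2 = 0 has moves stopped
Partition-refinement fixed point:
  B0 = {u0, v1}
  B1 = {u1, v2}
  B2 = {v0}
u0 ∈ B0, v0 ∈ B2 → different blocks

P ≁ Q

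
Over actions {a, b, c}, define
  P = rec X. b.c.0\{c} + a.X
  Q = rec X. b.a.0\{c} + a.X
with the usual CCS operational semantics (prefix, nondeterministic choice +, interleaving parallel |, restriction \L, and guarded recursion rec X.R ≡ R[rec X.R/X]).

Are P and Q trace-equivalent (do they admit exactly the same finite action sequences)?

trace-distinct — witness ⟨bc⟩

P's transition system — 3 states:
  m0 = rec X. b.c.0\{c} + a.X | =a=> m0, =b=> m1
  m1 = c.0\{c} | =c=> m2
  m2 = 0\{c} | ∅
Q's transition system — 3 states:
  n0 = rec X. b.a.0\{c} + a.X | =a=> n0, =b=> n1
  n1 = a.0\{c} | =a=> n2
  n2 = 0\{c} | ∅
Run σ = ⟨bc⟩ on P: start {m0}
  [1] b ⇒ {m1}
  [2] c ⇒ {m2}
  — P admits the full trace.
Run σ = ⟨bc⟩ on Q: start {n0}
  [1] b ⇒ {n1}
  [2] c ⇒ ∅  — Q cannot continue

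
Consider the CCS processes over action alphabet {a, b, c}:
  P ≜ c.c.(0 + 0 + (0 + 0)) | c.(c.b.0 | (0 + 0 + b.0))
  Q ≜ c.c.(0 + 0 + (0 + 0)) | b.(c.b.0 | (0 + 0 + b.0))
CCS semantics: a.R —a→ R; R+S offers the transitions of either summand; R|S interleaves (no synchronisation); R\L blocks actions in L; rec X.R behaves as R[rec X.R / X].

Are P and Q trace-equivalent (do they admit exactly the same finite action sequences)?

traces(P) ≠ traces(Q) — witness ⟨ccc⟩

P's transition system — 21 states:
  p0 = c.c.(0 + 0 + (0 + 0)) | c.(c.b.0 | (0 + 0 + b.0)) → -c-> p1, -c-> p2
  p1 = c.(0 + 0 + (0 + 0)) | c.(c.b.0 | (0 + 0 + b.0)) → -c-> p3, -c-> p4
  p2 = c.c.(0 + 0 + (0 + 0)) | (c.b.0 | (0 + 0 + b.0)) → -b-> p5, -c-> p4, -c-> p6
  p3 = (0 + 0 + (0 + 0)) | c.(c.b.0 | (0 + 0 + b.0)) → -c-> p7
  p4 = c.(0 + 0 + (0 + 0)) | (c.b.0 | (0 + 0 + b.0)) → -b-> p8, -c-> p7, -c-> p9
  p5 = c.c.(0 + 0 + (0 + 0)) | (c.b.0 | 0) → -c-> p10, -c-> p8
  p6 = c.c.(0 + 0 + (0 + 0)) | (b.0 | (0 + 0 + b.0)) → -b-> p10, -b-> p11, -c-> p9
  p7 = (0 + 0 + (0 + 0)) | (c.b.0 | (0 + 0 + b.0)) → -b-> p12, -c-> p13
  p8 = c.(0 + 0 + (0 + 0)) | (c.b.0 | 0) → -c-> p12, -c-> p14
  p9 = c.(0 + 0 + (0 + 0)) | (b.0 | (0 + 0 + b.0)) → -b-> p14, -b-> p15, -c-> p13
  p10 = c.c.(0 + 0 + (0 + 0)) | (b.0 | 0) → -b-> p16, -c-> p14
  p11 = c.c.(0 + 0 + (0 + 0)) | (0 | (0 + 0 + b.0)) → -b-> p16, -c-> p15
  p12 = (0 + 0 + (0 + 0)) | (c.b.0 | 0) → -c-> p17
  p13 = (0 + 0 + (0 + 0)) | (b.0 | (0 + 0 + b.0)) → -b-> p17, -b-> p18
  p14 = c.(0 + 0 + (0 + 0)) | (b.0 | 0) → -b-> p19, -c-> p17
  p15 = c.(0 + 0 + (0 + 0)) | (0 | (0 + 0 + b.0)) → -b-> p19, -c-> p18
  p16 = c.c.(0 + 0 + (0 + 0)) | (0 | 0) → -c-> p19
  p17 = (0 + 0 + (0 + 0)) | (b.0 | 0) → -b-> p20
  p18 = (0 + 0 + (0 + 0)) | (0 | (0 + 0 + b.0)) → -b-> p20
  p19 = c.(0 + 0 + (0 + 0)) | (0 | 0) → -c-> p20
  p20 = (0 + 0 + (0 + 0)) | (0 | 0) → deadlocked
Q's transition system — 21 states:
  q0 = c.c.(0 + 0 + (0 + 0)) | b.(c.b.0 | (0 + 0 + b.0)) → -b-> q1, -c-> q2
  q1 = c.c.(0 + 0 + (0 + 0)) | (c.b.0 | (0 + 0 + b.0)) → -b-> q3, -c-> q4, -c-> q5
  q2 = c.(0 + 0 + (0 + 0)) | b.(c.b.0 | (0 + 0 + b.0)) → -b-> q4, -c-> q6
  q3 = c.c.(0 + 0 + (0 + 0)) | (c.b.0 | 0) → -c-> q7, -c-> q8
  q4 = c.(0 + 0 + (0 + 0)) | (c.b.0 | (0 + 0 + b.0)) → -b-> q7, -c-> q10, -c-> q9
  q5 = c.c.(0 + 0 + (0 + 0)) | (b.0 | (0 + 0 + b.0)) → -b-> q11, -b-> q8, -c-> q10
  q6 = (0 + 0 + (0 + 0)) | b.(c.b.0 | (0 + 0 + b.0)) → -b-> q9
  q7 = c.(0 + 0 + (0 + 0)) | (c.b.0 | 0) → -c-> q12, -c-> q13
  q8 = c.c.(0 + 0 + (0 + 0)) | (b.0 | 0) → -b-> q14, -c-> q13
  q9 = (0 + 0 + (0 + 0)) | (c.b.0 | (0 + 0 + b.0)) → -b-> q12, -c-> q15
  q10 = c.(0 + 0 + (0 + 0)) | (b.0 | (0 + 0 + b.0)) → -b-> q13, -b-> q16, -c-> q15
  q11 = c.c.(0 + 0 + (0 + 0)) | (0 | (0 + 0 + b.0)) → -b-> q14, -c-> q16
  q12 = (0 + 0 + (0 + 0)) | (c.b.0 | 0) → -c-> q17
  q13 = c.(0 + 0 + (0 + 0)) | (b.0 | 0) → -b-> q18, -c-> q17
  q14 = c.c.(0 + 0 + (0 + 0)) | (0 | 0) → -c-> q18
  q15 = (0 + 0 + (0 + 0)) | (b.0 | (0 + 0 + b.0)) → -b-> q17, -b-> q19
  q16 = c.(0 + 0 + (0 + 0)) | (0 | (0 + 0 + b.0)) → -b-> q18, -c-> q19
  q17 = (0 + 0 + (0 + 0)) | (b.0 | 0) → -b-> q20
  q18 = c.(0 + 0 + (0 + 0)) | (0 | 0) → -c-> q20
  q19 = (0 + 0 + (0 + 0)) | (0 | (0 + 0 + b.0)) → -b-> q20
  q20 = (0 + 0 + (0 + 0)) | (0 | 0) → deadlocked
Run σ = ⟨ccc⟩ on P: start {p0}
  after c @ step 1: {p1, p2}
  after c @ step 2: {p3, p4, p6}
  after c @ step 3: {p7, p9}
  P completes σ.
Run σ = ⟨ccc⟩ on Q: start {q0}
  after c @ step 1: {q2}
  after c @ step 2: {q6}
  after c @ step 3: ∅  — Q cannot continue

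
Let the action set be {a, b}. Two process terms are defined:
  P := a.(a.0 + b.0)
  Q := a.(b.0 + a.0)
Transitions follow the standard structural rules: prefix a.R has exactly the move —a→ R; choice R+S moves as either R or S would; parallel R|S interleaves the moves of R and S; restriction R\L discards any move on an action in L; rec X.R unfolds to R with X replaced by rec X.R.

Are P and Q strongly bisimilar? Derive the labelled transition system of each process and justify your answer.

P ~ Q

Reachable graph of P (3 states):
  m0 = a.(a.0 + b.0) :: =a=> m1
  m1 = a.0 + b.0 :: =a=> m2, =b=> m2
  m2 = 0 :: stopped
Reachable graph of Q (3 states):
  n0 = a.(b.0 + a.0) :: =a=> n1
  n1 = b.0 + a.0 :: =a=> n2, =b=> n2
  n2 = 0 :: stopped
Coarsest stable partition (strong bisimilarity classes):
  B0 = {m0, n0}
  B1 = {m1, n1}
  B2 = {m2, n2}
m0 ∈ B0, n0 ∈ B0 → same block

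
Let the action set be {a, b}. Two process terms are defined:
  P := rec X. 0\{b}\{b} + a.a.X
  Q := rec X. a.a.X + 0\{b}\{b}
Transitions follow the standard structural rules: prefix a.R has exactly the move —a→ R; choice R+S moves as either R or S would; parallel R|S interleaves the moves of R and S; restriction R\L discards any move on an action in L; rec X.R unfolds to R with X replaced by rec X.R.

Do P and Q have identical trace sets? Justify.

trace-equivalent

P's transition system — 2 states:
  u0 = rec X. 0\{b}\{b} + a.a.X has moves =a=> u1
  u1 = a.(rec X. 0\{b}\{b} + a.a.X) has moves =a=> u0
Q's transition system — 2 states:
  v0 = rec X. a.a.X + 0\{b}\{b} has moves =a=> v1
  v1 = a.(rec X. a.a.X + 0\{b}\{b}) has moves =a=> v0
Coarsest stable partition (strong bisimilarity classes):
  B0 = {u0, u1, v0, v1}
u0 ∈ B0, v0 ∈ B0 → same block
Bisimilar ⇒ trace-equivalent.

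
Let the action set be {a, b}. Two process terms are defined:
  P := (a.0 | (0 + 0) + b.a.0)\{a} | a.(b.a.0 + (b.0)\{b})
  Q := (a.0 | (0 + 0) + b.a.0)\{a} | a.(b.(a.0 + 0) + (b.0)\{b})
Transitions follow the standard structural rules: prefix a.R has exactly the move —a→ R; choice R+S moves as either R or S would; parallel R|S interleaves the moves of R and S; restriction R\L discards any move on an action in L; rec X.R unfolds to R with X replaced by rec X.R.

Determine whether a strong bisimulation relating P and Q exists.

Reachable graph of P (8 states):
  p0 = (a.0 | (0 + 0) + b.a.0)\{a} | a.(b.a.0 + (b.0)\{b}) ⊢ -a-> p1, -b-> p2
  p1 = (a.0 | (0 + 0) + b.a.0)\{a} | (b.a.0 + (b.0)\{b}) ⊢ -b-> p3, -b-> p4
  p2 = (a.0)\{a} | a.(b.a.0 + (b.0)\{b}) ⊢ -a-> p4
  p3 = (a.0 | (0 + 0) + b.a.0)\{a} | a.0 ⊢ -a-> p5, -b-> p6
  p4 = (a.0)\{a} | (b.a.0 + (b.0)\{b}) ⊢ -b-> p6
  p5 = (a.0 | (0 + 0) + b.a.0)\{a} | 0 ⊢ -b-> p7
  p6 = (a.0)\{a} | a.0 ⊢ -a-> p7
  p7 = (a.0)\{a} | 0 ⊢ ·
Reachable graph of Q (8 states):
  q0 = (a.0 | (0 + 0) + b.a.0)\{a} | a.(b.(a.0 + 0) + (b.0)\{b}) ⊢ -a-> q1, -b-> q2
  q1 = (a.0 | (0 + 0) + b.a.0)\{a} | (b.(a.0 + 0) + (b.0)\{b}) ⊢ -b-> q3, -b-> q4
  q2 = (a.0)\{a} | a.(b.(a.0 + 0) + (b.0)\{b}) ⊢ -a-> q4
  q3 = (a.0 | (0 + 0) + b.a.0)\{a} | (a.0 + 0) ⊢ -a-> q5, -b-> q6
  q4 = (a.0)\{a} | (b.(a.0 + 0) + (b.0)\{b}) ⊢ -b-> q6
  q5 = (a.0 | (0 + 0) + b.a.0)\{a} | 0 ⊢ -b-> q7
  q6 = (a.0)\{a} | (a.0 + 0) ⊢ -a-> q7
  q7 = (a.0)\{a} | 0 ⊢ ·
Coarsest stable partition (strong bisimilarity classes):
  B0 = {p0, q0}
  B1 = {p1, q1}
  B2 = {p4, q4}
  B3 = {p6, q6}
  B4 = {p7, q7}
  B5 = {p3, q3}
  B6 = {p5, q5}
  B7 = {p2, q2}
p0 ∈ B0, q0 ∈ B0 → same block

YES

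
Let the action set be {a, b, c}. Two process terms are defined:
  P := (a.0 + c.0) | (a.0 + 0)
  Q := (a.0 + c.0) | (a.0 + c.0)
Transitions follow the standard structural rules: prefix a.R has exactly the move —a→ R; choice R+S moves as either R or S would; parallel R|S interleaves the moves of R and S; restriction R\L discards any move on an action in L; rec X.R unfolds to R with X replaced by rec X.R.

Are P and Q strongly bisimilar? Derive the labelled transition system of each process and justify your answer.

P ≁ Q

Reachable graph of P (4 states):
  m0 = (a.0 + c.0) | (a.0 + 0) → ··a··> m1, ··a··> m2, ··c··> m2
  m1 = (a.0 + c.0) | 0 → ··a··> m3, ··c··> m3
  m2 = 0 | (a.0 + 0) → ··a··> m3
  m3 = 0 | 0 → (no moves)
Reachable graph of Q (4 states):
  n0 = (a.0 + c.0) | (a.0 + c.0) → ··a··> n1, ··a··> n2, ··c··> n1, ··c··> n2
  n1 = (a.0 + c.0) | 0 → ··a··> n3, ··c··> n3
  n2 = 0 | (a.0 + c.0) → ··a··> n3, ··c··> n3
  n3 = 0 | 0 → (no moves)
Bisimilarity quotient blocks:
  B0 = {m0}
  B1 = {m1, n1, n2}
  B2 = {m3, n3}
  B3 = {m2}
  B4 = {n0}
m0 ∈ B0, n0 ∈ B4 → different blocks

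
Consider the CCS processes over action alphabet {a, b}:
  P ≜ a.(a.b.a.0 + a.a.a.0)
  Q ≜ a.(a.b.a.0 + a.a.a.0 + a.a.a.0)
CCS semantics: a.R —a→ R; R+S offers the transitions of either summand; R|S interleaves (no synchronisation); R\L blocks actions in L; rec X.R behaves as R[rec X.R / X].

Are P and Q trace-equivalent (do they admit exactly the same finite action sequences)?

trace-equivalent

Reachable graph of P (6 states):
  p0 = a.(a.b.a.0 + a.a.a.0) :: —a→ p1
  p1 = a.b.a.0 + a.a.a.0 :: —a→ p2, —a→ p3
  p2 = a.a.0 :: —a→ p4
  p3 = b.a.0 :: —b→ p4
  p4 = a.0 :: —a→ p5
  p5 = 0 :: ·
Reachable graph of Q (6 states):
  q0 = a.(a.b.a.0 + a.a.a.0 + a.a.a.0) :: —a→ q1
  q1 = a.b.a.0 + a.a.a.0 + a.a.a.0 :: —a→ q2, —a→ q3
  q2 = a.a.0 :: —a→ q4
  q3 = b.a.0 :: —b→ q4
  q4 = a.0 :: —a→ q5
  q5 = 0 :: ·
Partition-refinement fixed point:
  B0 = {p0, q0}
  B1 = {p1, q1}
  B2 = {p2, q2}
  B3 = {p4, q4}
  B4 = {p5, q5}
  B5 = {p3, q3}
p0 ∈ B0, q0 ∈ B0 → same block
Bisimilar ⇒ trace-equivalent.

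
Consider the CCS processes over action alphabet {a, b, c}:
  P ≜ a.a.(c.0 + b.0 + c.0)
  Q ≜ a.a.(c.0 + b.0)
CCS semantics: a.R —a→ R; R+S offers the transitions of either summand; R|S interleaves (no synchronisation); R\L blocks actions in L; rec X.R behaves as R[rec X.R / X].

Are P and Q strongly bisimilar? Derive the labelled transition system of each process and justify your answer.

YES

Reachable graph of P (4 states):
  p0 = a.a.(c.0 + b.0 + c.0) :: --a--▸ p1
  p1 = a.(c.0 + b.0 + c.0) :: --a--▸ p2
  p2 = c.0 + b.0 + c.0 :: --b--▸ p3, --c--▸ p3
  p3 = 0 :: stopped
Reachable graph of Q (4 states):
  q0 = a.a.(c.0 + b.0) :: --a--▸ q1
  q1 = a.(c.0 + b.0) :: --a--▸ q2
  q2 = c.0 + b.0 :: --b--▸ q3, --c--▸ q3
  q3 = 0 :: stopped
Partition-refinement fixed point:
  B0 = {p0, q0}
  B1 = {p1, q1}
  B2 = {p2, q2}
  B3 = {p3, q3}
p0 ∈ B0, q0 ∈ B0 → same block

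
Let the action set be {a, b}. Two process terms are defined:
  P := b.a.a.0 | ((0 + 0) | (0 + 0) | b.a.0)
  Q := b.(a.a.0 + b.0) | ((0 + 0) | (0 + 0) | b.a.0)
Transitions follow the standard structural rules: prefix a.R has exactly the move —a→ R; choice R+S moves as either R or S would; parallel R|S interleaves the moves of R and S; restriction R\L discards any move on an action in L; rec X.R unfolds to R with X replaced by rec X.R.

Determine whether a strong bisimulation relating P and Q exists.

P ≁ Q

P's transition system — 12 states:
  u0 = b.a.a.0 | ((0 + 0) | (0 + 0) | b.a.0) | --b--▸ u1, --b--▸ u2
  u1 = a.a.0 | ((0 + 0) | (0 + 0) | b.a.0) | --a--▸ u3, --b--▸ u4
  u2 = b.a.a.0 | ((0 + 0) | (0 + 0) | a.0) | --a--▸ u5, --b--▸ u4
  u3 = a.0 | ((0 + 0) | (0 + 0) | b.a.0) | --a--▸ u6, --b--▸ u7
  u4 = a.a.0 | ((0 + 0) | (0 + 0) | a.0) | --a--▸ u7, --a--▸ u8
  u5 = b.a.a.0 | ((0 + 0) | (0 + 0) | 0) | --b--▸ u8
  u6 = 0 | ((0 + 0) | (0 + 0) | b.a.0) | --b--▸ u9
  u7 = a.0 | ((0 + 0) | (0 + 0) | a.0) | --a--▸ u10, --a--▸ u9
  u8 = a.a.0 | ((0 + 0) | (0 + 0) | 0) | --a--▸ u10
  u9 = 0 | ((0 + 0) | (0 + 0) | a.0) | --a--▸ u11
  u10 = a.0 | ((0 + 0) | (0 + 0) | 0) | --a--▸ u11
  u11 = 0 | ((0 + 0) | (0 + 0) | 0) | stopped
Q's transition system — 12 states:
  v0 = b.(a.a.0 + b.0) | ((0 + 0) | (0 + 0) | b.a.0) | --b--▸ v1, --b--▸ v2
  v1 = (a.a.0 + b.0) | ((0 + 0) | (0 + 0) | b.a.0) | --a--▸ v3, --b--▸ v4, --b--▸ v5
  v2 = b.(a.a.0 + b.0) | ((0 + 0) | (0 + 0) | a.0) | --a--▸ v6, --b--▸ v4
  v3 = a.0 | ((0 + 0) | (0 + 0) | b.a.0) | --a--▸ v5, --b--▸ v7
  v4 = (a.a.0 + b.0) | ((0 + 0) | (0 + 0) | a.0) | --a--▸ v7, --a--▸ v8, --b--▸ v9
  v5 = 0 | ((0 + 0) | (0 + 0) | b.a.0) | --b--▸ v9
  v6 = b.(a.a.0 + b.0) | ((0 + 0) | (0 + 0) | 0) | --b--▸ v8
  v7 = a.0 | ((0 + 0) | (0 + 0) | a.0) | --a--▸ v10, --a--▸ v9
  v8 = (a.a.0 + b.0) | ((0 + 0) | (0 + 0) | 0) | --a--▸ v10, --b--▸ v11
  v9 = 0 | ((0 + 0) | (0 + 0) | a.0) | --a--▸ v11
  v10 = a.0 | ((0 + 0) | (0 + 0) | 0) | --a--▸ v11
  v11 = 0 | ((0 + 0) | (0 + 0) | 0) | stopped
Partition-refinement fixed point:
  B0 = {u0}
  B1 = {u2}
  B2 = {u4}
  B3 = {u7, u8, v7}
  B4 = {u10, u9, v10, v9}
  B5 = {u11, v11}
  B6 = {u5}
  B7 = {u1}
  B8 = {u3, v3}
  B9 = {u6, v5}
  B10 = {v0}
  B11 = {v2}
  B12 = {v6}
  B13 = {v8}
  B14 = {v4}
  B15 = {v1}
u0 ∈ B0, v0 ∈ B10 → different blocks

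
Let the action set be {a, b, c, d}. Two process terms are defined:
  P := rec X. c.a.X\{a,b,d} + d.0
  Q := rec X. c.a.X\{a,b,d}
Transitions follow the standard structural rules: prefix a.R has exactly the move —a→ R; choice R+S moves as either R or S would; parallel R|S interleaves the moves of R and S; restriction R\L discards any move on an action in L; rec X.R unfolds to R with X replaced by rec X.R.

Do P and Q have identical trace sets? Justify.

NO — witness ⟨d⟩

Reachable graph of P (5 states):
  s0 = rec X. c.a.X\{a,b,d} + d.0 → -c-> s1, -d-> s2
  s1 = a.(rec X. c.a.X\{a,b,d} + d.0)\{a,b,d} → -a-> s3
  s2 = 0 → deadlocked
  s3 = (rec X. c.a.X\{a,b,d} + d.0)\{a,b,d} → -c-> s4
  s4 = (a.(rec X. c.a.X\{a,b,d} + d.0)\{a,b,d})\{a,b,d} → deadlocked
Reachable graph of Q (4 states):
  t0 = rec X. c.a.X\{a,b,d} → -c-> t1
  t1 = a.(rec X. c.a.X\{a,b,d})\{a,b,d} → -a-> t2
  t2 = (rec X. c.a.X\{a,b,d})\{a,b,d} → -c-> t3
  t3 = (a.(rec X. c.a.X\{a,b,d})\{a,b,d})\{a,b,d} → deadlocked
Trace ⟨d⟩ through P, begin at {s0}:
  [1] d ⇒ {s2}
  — P admits the full trace.
Trace ⟨d⟩ through Q, begin at {t0}:
  [1] d ⇒ ∅ (Q stuck)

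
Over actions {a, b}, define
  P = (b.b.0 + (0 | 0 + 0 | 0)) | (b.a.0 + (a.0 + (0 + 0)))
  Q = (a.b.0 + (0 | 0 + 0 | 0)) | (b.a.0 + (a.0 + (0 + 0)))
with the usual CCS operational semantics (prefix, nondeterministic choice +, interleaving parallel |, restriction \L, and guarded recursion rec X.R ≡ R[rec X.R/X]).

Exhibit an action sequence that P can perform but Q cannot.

LTS(P): 9 reachable states
  p0 = (b.b.0 + (0 | 0 + 0 | 0)) | (b.a.0 + (a.0 + (0 + 0))) has moves ··a··> p1, ··b··> p2, ··b··> p3
  p1 = (b.b.0 + (0 | 0 + 0 | 0)) | 0 has moves ··b··> p4
  p2 = (b.b.0 + (0 | 0 + 0 | 0)) | a.0 has moves ··a··> p1, ··b··> p5
  p3 = b.0 | (b.a.0 + (a.0 + (0 + 0))) has moves ··a··> p4, ··b··> p5, ··b··> p6
  p4 = b.0 | 0 has moves ··b··> p7
  p5 = b.0 | a.0 has moves ··a··> p4, ··b··> p8
  p6 = 0 | (b.a.0 + (a.0 + (0 + 0))) has moves ··a··> p7, ··b··> p8
  p7 = 0 | 0 has moves stopped
  p8 = 0 | a.0 has moves ··a··> p7
LTS(Q): 9 reachable states
  q0 = (a.b.0 + (0 | 0 + 0 | 0)) | (b.a.0 + (a.0 + (0 + 0))) has moves ··a··> q1, ··a··> q2, ··b··> q3
  q1 = (a.b.0 + (0 | 0 + 0 | 0)) | 0 has moves ··a··> q4
  q2 = b.0 | (b.a.0 + (a.0 + (0 + 0))) has moves ··a··> q4, ··b··> q5, ··b··> q6
  q3 = (a.b.0 + (0 | 0 + 0 | 0)) | a.0 has moves ··a··> q1, ··a··> q6
  q4 = b.0 | 0 has moves ··b··> q7
  q5 = 0 | (b.a.0 + (a.0 + (0 + 0))) has moves ··a··> q7, ··b··> q8
  q6 = b.0 | a.0 has moves ··a··> q4, ··b··> q8
  q7 = 0 | 0 has moves stopped
  q8 = 0 | a.0 has moves ··a··> q7
Trace ⟨bb⟩ through P, begin at {p0}:
  after b @ step 1: {p2, p3}
  after b @ step 2: {p5, p6}
  — P admits the full trace.
Trace ⟨bb⟩ through Q, begin at {q0}:
  after b @ step 1: {q3}
  after b @ step 2: ∅ (Q stuck)

bb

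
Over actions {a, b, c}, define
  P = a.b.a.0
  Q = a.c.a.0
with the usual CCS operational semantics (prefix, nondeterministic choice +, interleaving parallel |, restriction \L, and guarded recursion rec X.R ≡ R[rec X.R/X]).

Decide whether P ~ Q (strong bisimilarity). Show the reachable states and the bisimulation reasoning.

not bisimilar

Reachable graph of P (4 states):
  s0 = a.b.a.0 ⊢ ··a··> s1
  s1 = b.a.0 ⊢ ··b··> s2
  s2 = a.0 ⊢ ··a··> s3
  s3 = 0 ⊢ stopped
Reachable graph of Q (4 states):
  t0 = a.c.a.0 ⊢ ··a··> t1
  t1 = c.a.0 ⊢ ··c··> t2
  t2 = a.0 ⊢ ··a··> t3
  t3 = 0 ⊢ stopped
Coarsest stable partition (strong bisimilarity classes):
  B0 = {s0}
  B1 = {s1}
  B2 = {s2, t2}
  B3 = {s3, t3}
  B4 = {t0}
  B5 = {t1}
s0 ∈ B0, t0 ∈ B4 → different blocks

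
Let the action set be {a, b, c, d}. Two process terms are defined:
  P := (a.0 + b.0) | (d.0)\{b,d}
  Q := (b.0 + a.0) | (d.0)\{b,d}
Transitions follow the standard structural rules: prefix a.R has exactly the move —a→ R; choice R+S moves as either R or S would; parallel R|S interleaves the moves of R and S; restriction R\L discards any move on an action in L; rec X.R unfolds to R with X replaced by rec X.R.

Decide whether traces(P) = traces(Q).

P's transition system — 2 states:
  m0 = (a.0 + b.0) | (d.0)\{b,d} | =a=> m1, =b=> m1
  m1 = 0 | (d.0)\{b,d} | stopped
Q's transition system — 2 states:
  n0 = (b.0 + a.0) | (d.0)\{b,d} | =a=> n1, =b=> n1
  n1 = 0 | (d.0)\{b,d} | stopped
Coarsest stable partition (strong bisimilarity classes):
  B0 = {m0, n0}
  B1 = {m1, n1}
m0 ∈ B0, n0 ∈ B0 → same block
Bisimilar ⇒ trace-equivalent.

trace-equivalent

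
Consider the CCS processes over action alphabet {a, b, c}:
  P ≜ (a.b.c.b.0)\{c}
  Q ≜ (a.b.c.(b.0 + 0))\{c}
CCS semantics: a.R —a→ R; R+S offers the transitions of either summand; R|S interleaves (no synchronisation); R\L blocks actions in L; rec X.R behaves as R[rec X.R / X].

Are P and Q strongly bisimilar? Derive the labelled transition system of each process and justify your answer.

P ~ Q

Reachable graph of P (3 states):
  s0 = (a.b.c.b.0)\{c} :: =a=> s1
  s1 = (b.c.b.0)\{c} :: =b=> s2
  s2 = (c.b.0)\{c} :: ∅
Reachable graph of Q (3 states):
  t0 = (a.b.c.(b.0 + 0))\{c} :: =a=> t1
  t1 = (b.c.(b.0 + 0))\{c} :: =b=> t2
  t2 = (c.(b.0 + 0))\{c} :: ∅
Partition-refinement fixed point:
  B0 = {s0, t0}
  B1 = {s1, t1}
  B2 = {s2, t2}
s0 ∈ B0, t0 ∈ B0 → same block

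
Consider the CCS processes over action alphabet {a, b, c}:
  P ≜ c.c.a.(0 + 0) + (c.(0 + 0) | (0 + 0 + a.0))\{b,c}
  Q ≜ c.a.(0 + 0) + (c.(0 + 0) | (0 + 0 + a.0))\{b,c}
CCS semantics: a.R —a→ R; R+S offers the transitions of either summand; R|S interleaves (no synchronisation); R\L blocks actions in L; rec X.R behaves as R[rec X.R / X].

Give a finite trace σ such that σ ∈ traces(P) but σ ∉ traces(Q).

cc

Reachable graph of P (5 states):
  m0 = c.c.a.(0 + 0) + (c.(0 + 0) | (0 + 0 + a.0))\{b,c} :: —a→ m1, —c→ m2
  m1 = (c.(0 + 0) | 0)\{b,c} :: stopped
  m2 = c.a.(0 + 0) :: —c→ m3
  m3 = a.(0 + 0) :: —a→ m4
  m4 = 0 + 0 :: stopped
Reachable graph of Q (4 states):
  n0 = c.a.(0 + 0) + (c.(0 + 0) | (0 + 0 + a.0))\{b,c} :: —a→ n1, —c→ n2
  n1 = (c.(0 + 0) | 0)\{b,c} :: stopped
  n2 = a.(0 + 0) :: —a→ n3
  n3 = 0 + 0 :: stopped
Run σ = ⟨cc⟩ on P: start {m0}
  step 1 (c): {m2}
  step 2 (c): {m3}
  ✓ P
Run σ = ⟨cc⟩ on Q: start {n0}
  step 1 (c): {n2}
  step 2 (c): ∅  — Q cannot continue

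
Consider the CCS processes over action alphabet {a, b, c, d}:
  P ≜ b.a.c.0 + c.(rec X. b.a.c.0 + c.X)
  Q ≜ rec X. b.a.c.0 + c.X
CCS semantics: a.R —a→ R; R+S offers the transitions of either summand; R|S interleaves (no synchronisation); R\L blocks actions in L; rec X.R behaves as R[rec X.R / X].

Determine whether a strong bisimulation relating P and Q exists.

LTS(P): 5 reachable states
  m0 = b.a.c.0 + c.(rec X. b.a.c.0 + c.X) ⊢ =b=> m1, =c=> m2
  m1 = a.c.0 ⊢ =a=> m3
  m2 = rec X. b.a.c.0 + c.X ⊢ =b=> m1, =c=> m2
  m3 = c.0 ⊢ =c=> m4
  m4 = 0 ⊢ deadlocked
LTS(Q): 4 reachable states
  n0 = rec X. b.a.c.0 + c.X ⊢ =b=> n1, =c=> n0
  n1 = a.c.0 ⊢ =a=> n2
  n2 = c.0 ⊢ =c=> n3
  n3 = 0 ⊢ deadlocked
Bisimilarity quotient blocks:
  B0 = {m0, m2, n0}
  B1 = {m1, n1}
  B2 = {m3, n2}
  B3 = {m4, n3}
m0 ∈ B0, n0 ∈ B0 → same block

P ~ Q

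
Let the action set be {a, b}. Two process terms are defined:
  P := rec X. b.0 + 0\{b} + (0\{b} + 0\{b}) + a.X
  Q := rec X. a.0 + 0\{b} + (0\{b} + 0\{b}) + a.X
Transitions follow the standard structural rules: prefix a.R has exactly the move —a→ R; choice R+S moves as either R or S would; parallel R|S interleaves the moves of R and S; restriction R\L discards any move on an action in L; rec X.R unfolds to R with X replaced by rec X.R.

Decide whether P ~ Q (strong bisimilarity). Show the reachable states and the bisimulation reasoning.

NO

Reachable graph of P (2 states):
  m0 = rec X. b.0 + 0\{b} + (0\{b} + 0\{b}) + a.X has moves -a-> m0, -b-> m1
  m1 = 0 has moves ∅
Reachable graph of Q (2 states):
  n0 = rec X. a.0 + 0\{b} + (0\{b} + 0\{b}) + a.X has moves -a-> n0, -a-> n1
  n1 = 0 has moves ∅
Partition-refinement fixed point:
  B0 = {m0}
  B1 = {m1, n1}
  B2 = {n0}
m0 ∈ B0, n0 ∈ B2 → different blocks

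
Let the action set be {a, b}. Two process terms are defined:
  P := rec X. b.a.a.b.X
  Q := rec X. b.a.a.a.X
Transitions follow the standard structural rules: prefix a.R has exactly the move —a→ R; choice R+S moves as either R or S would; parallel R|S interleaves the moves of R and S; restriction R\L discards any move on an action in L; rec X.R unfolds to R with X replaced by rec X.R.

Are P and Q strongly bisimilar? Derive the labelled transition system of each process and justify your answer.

P ≁ Q

LTS(P): 4 reachable states
  p0 = rec X. b.a.a.b.X ⊢ -b-> p1
  p1 = a.a.b.(rec X. b.a.a.b.X) ⊢ -a-> p2
  p2 = a.b.(rec X. b.a.a.b.X) ⊢ -a-> p3
  p3 = b.(rec X. b.a.a.b.X) ⊢ -b-> p0
LTS(Q): 4 reachable states
  q0 = rec X. b.a.a.a.X ⊢ -b-> q1
  q1 = a.a.a.(rec X. b.a.a.a.X) ⊢ -a-> q2
  q2 = a.a.(rec X. b.a.a.a.X) ⊢ -a-> q3
  q3 = a.(rec X. b.a.a.a.X) ⊢ -a-> q0
Bisimilarity quotient blocks:
  B0 = {p0}
  B1 = {p1}
  B2 = {p2}
  B3 = {p3}
  B4 = {q0}
  B5 = {q1}
  B6 = {q2}
  B7 = {q3}
p0 ∈ B0, q0 ∈ B4 → different blocks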